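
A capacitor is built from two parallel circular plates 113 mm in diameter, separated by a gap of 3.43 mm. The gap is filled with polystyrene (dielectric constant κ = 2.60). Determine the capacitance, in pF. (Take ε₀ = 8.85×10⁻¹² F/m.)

67.3 pF

A = π(113/2 mm)² = 1.00×10⁻² m².
C = κε₀A/d = 2.60 × 8.85×10⁻¹² × 1.00×10⁻² / 3.43×10⁻³ = 6.73×10⁻¹¹ F.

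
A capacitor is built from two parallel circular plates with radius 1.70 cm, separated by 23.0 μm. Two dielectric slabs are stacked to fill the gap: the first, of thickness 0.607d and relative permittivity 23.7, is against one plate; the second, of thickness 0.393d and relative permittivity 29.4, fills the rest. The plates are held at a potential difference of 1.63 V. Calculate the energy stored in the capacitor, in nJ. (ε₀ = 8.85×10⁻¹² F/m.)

A = π(1.70 cm)² = 9.08×10⁻⁴ m².
Stacked slabs ⇒ two capacitors in series, each with the full plate area.
C₁ = κ₁ε₀A/d₁ = 23.7 × 8.85×10⁻¹² × 9.08×10⁻⁴ / 1.40×10⁻⁵ = 1.36×10⁻⁸ F.
C₂ = κ₂ε₀A/d₂ = 29.4 × 8.85×10⁻¹² × 9.08×10⁻⁴ / 9.04×10⁻⁶ = 2.61×10⁻⁸ F.
C = (1/C₁ + 1/C₂)⁻¹ = 8.96×10⁻⁹ F.
U = ½CV² = ½ × 8.96×10⁻⁹ × (1.63)² = 1.19×10⁻⁸ J.

U ≈ 11.9 nJ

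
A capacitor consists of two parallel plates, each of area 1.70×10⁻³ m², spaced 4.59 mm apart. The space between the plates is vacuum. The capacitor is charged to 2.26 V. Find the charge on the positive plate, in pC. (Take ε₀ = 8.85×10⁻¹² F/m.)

Q ≈ 7.41 pC

C = ε₀A/d = 8.85×10⁻¹² × 1.70×10⁻³ / 4.59×10⁻³ = 3.28×10⁻¹² F.
Q = CV = 3.28×10⁻¹² × 2.26 = 7.41×10⁻¹² C.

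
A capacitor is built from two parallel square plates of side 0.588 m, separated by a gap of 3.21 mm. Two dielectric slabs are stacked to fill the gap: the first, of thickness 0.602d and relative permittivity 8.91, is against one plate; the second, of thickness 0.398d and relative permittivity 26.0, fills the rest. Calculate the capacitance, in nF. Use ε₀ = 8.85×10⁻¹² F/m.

A = (0.588 m)² = 0.346 m².
Stacked slabs ⇒ two capacitors in series, each with the full plate area.
C₁ = κ₁ε₀A/d₁ = 8.91 × 8.85×10⁻¹² × 0.346 / 1.93×10⁻³ = 1.41×10⁻⁸ F.
C₂ = κ₂ε₀A/d₂ = 26.0 × 8.85×10⁻¹² × 0.346 / 1.28×10⁻³ = 6.23×10⁻⁸ F.
C = (1/C₁ + 1/C₂)⁻¹ = 1.15×10⁻⁸ F.

C ≈ 11.5 nF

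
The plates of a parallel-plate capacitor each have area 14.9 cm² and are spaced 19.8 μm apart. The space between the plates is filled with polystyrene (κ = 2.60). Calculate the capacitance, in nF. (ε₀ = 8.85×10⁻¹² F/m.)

C ≈ 1.73 nF

A = 14.9 cm² = 1.49×10⁻³ m².
C = κε₀A/d = 2.60 × 8.85×10⁻¹² × 1.49×10⁻³ / 1.98×10⁻⁵ = 1.73×10⁻⁹ F.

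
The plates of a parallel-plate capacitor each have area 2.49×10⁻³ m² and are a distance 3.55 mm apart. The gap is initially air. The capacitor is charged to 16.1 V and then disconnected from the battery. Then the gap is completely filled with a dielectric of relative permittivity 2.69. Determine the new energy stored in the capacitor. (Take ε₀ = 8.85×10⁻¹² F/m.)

U ≈ 299 pJ

Initially C₁ = ε₀A/d = 8.85×10⁻¹² × 2.49×10⁻³ / 3.55×10⁻³ = 6.21×10⁻¹² F.
U₁ = 8.05×10⁻¹⁰ J.
Isolated ⇒ Q is held fixed. C₂ = 2.69 C₁ and U = Q²/(2C), so U₂/U₁ = C₁/C₂ = 0.372.
U₂ = 0.372 × 8.05×10⁻¹⁰ = 2.99×10⁻¹⁰ J.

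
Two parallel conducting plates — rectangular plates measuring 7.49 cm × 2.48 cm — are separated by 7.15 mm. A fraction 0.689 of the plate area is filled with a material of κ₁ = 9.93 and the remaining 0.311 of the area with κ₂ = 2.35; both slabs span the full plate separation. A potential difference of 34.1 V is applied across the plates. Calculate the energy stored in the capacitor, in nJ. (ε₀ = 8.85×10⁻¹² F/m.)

A = 7.49 × 2.48 cm² = 1.86×10⁻³ m².
Side-by-side slabs ⇒ two capacitors in parallel, each spanning the full gap.
C₁ = κ₁ε₀A₁/d = 9.93 × 8.85×10⁻¹² × 1.28×10⁻³ / 7.15×10⁻³ = 1.57×10⁻¹¹ F.
C₂ = κ₂ε₀A₂/d = 2.35 × 8.85×10⁻¹² × 5.78×10⁻⁴ / 7.15×10⁻³ = 1.68×10⁻¹² F.
C = C₁ + C₂ = 1.74×10⁻¹¹ F.
U = ½CV² = ½ × 1.74×10⁻¹¹ × (34.1)² = 1.01×10⁻⁸ J.

10.1 nJ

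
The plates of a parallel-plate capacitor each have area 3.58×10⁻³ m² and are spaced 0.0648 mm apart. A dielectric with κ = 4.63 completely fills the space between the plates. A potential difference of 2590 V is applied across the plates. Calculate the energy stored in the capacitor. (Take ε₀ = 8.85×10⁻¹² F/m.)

C = κε₀A/d = 4.63 × 8.85×10⁻¹² × 3.58×10⁻³ / 6.48×10⁻⁵ = 2.26×10⁻⁹ F.
U = ½CV² = ½ × 2.26×10⁻⁹ × (2590)² = 7.59×10⁻³ J.

U ≈ 7.59 mJ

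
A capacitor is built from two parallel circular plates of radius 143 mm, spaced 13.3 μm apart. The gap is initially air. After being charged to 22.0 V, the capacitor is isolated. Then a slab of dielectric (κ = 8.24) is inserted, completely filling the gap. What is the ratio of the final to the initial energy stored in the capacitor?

U₂/U₁ ≈ 0.121

Isolated ⇒ Q is held fixed.
C₂ = 8.24 C₁ and U = Q²/(2C), so U₂/U₁ = C₁/C₂ = 0.121.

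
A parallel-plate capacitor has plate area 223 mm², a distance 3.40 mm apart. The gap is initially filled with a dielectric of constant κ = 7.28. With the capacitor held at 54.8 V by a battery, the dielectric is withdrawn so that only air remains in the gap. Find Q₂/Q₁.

Q₂/Q₁ ≈ 0.137

Battery connected ⇒ V is held fixed.
C₂ = 0.137 C₁ and Q = CV, so Q₂/Q₁ = C₂/C₁ = 0.137.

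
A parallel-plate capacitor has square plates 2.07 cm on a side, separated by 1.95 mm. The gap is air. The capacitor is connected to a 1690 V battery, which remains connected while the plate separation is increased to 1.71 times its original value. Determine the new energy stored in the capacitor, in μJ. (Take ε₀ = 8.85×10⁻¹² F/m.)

A = (2.07 cm)² = 4.28×10⁻⁴ m².
Initially C₁ = ε₀A/d = 8.85×10⁻¹² × 4.28×10⁻⁴ / 1.95×10⁻³ = 1.94×10⁻¹² F.
U₁ = 2.78×10⁻⁶ J.
Battery connected ⇒ V is held fixed. C₂ = 0.585 C₁ and U = ½CV², so U₂/U₁ = C₂/C₁ = 0.585.
U₂ = 0.585 × 2.78×10⁻⁶ = 1.62×10⁻⁶ J.

1.62 μJ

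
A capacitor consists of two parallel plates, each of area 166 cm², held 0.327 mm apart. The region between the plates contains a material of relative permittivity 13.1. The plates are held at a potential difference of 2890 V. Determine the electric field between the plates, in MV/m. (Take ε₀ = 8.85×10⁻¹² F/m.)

8.84 MV/m

E = V/d = 2890 / 3.27×10⁻⁴ = 8.84×10⁶ V/m.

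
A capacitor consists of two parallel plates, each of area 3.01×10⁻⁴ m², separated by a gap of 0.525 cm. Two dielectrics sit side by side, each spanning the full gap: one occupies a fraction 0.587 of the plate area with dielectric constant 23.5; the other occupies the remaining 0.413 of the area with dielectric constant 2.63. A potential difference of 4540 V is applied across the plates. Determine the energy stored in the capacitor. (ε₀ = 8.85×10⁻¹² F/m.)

U ≈ 77.8 μJ

Side-by-side slabs ⇒ two capacitors in parallel, each spanning the full gap.
C₁ = κ₁ε₀A₁/d = 23.5 × 8.85×10⁻¹² × 1.77×10⁻⁴ / 5.25×10⁻³ = 7.00×10⁻¹² F.
C₂ = κ₂ε₀A₂/d = 2.63 × 8.85×10⁻¹² × 1.24×10⁻⁴ / 5.25×10⁻³ = 5.51×10⁻¹³ F.
C = C₁ + C₂ = 7.55×10⁻¹² F.
U = ½CV² = ½ × 7.55×10⁻¹² × (4540)² = 7.78×10⁻⁵ J.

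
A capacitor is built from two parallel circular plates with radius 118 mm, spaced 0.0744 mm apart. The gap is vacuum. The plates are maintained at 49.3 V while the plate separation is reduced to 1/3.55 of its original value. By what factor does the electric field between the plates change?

E₂/E₁ ≈ 3.55

Battery connected ⇒ V is held fixed.
E = V/d, so E₂/E₁ = d₁/d₂ = 3.55.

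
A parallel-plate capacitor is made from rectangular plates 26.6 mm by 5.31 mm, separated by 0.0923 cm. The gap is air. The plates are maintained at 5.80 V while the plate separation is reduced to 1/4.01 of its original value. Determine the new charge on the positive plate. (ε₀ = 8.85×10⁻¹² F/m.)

A = 26.6 × 5.31 mm² = 1.41×10⁻⁴ m².
Initially C₁ = ε₀A/d = 8.85×10⁻¹² × 1.41×10⁻⁴ / 9.23×10⁻⁴ = 1.35×10⁻¹² F.
Q₁ = 7.85×10⁻¹² C.
Battery connected ⇒ V is held fixed. C₂ = 4.01 C₁ and Q = CV, so Q₂/Q₁ = C₂/C₁ = 4.01.
Q₂ = 4.01 × 7.85×10⁻¹² = 3.15×10⁻¹¹ C.

Q ≈ 31.5 pC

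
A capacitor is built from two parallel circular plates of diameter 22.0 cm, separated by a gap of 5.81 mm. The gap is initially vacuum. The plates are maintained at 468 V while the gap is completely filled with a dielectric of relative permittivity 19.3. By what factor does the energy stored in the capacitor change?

U₂/U₁ ≈ 19.3

Battery connected ⇒ V is held fixed.
C₂ = 19.3 C₁ and U = ½CV², so U₂/U₁ = C₂/C₁ = 19.3.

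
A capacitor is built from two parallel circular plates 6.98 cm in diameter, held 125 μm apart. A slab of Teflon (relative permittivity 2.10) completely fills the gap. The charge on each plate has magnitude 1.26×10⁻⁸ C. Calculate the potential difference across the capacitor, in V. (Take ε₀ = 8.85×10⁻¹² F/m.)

A = π(6.98/2 cm)² = 3.83×10⁻³ m².
C = κε₀A/d = 2.10 × 8.85×10⁻¹² × 3.83×10⁻³ / 1.25×10⁻⁴ = 5.69×10⁻¹⁰ F.
V = Q/C = 1.26×10⁻⁸ / 5.69×10⁻¹⁰ = 22.1 V.

V ≈ 22.1 V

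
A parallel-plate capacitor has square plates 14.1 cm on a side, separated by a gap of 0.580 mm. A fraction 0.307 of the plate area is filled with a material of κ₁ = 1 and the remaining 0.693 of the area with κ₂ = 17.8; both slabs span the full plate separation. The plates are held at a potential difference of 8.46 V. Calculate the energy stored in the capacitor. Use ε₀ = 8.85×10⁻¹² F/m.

137 nJ

A = (14.1 cm)² = 1.99×10⁻² m².
Side-by-side slabs ⇒ two capacitors in parallel, each spanning the full gap.
C₁ = κ₁ε₀A₁/d = 1.00 × 8.85×10⁻¹² × 6.10×10⁻³ / 5.80×10⁻⁴ = 9.31×10⁻¹¹ F.
C₂ = κ₂ε₀A₂/d = 17.8 × 8.85×10⁻¹² × 1.38×10⁻² / 5.80×10⁻⁴ = 3.74×10⁻⁹ F.
C = C₁ + C₂ = 3.84×10⁻⁹ F.
U = ½CV² = ½ × 3.84×10⁻⁹ × (8.46)² = 1.37×10⁻⁷ J.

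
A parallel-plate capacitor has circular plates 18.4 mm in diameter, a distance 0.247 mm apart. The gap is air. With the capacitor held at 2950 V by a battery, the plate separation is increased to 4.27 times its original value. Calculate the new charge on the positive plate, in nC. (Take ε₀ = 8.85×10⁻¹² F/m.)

6.58 nC

A = π(18.4/2 mm)² = 2.66×10⁻⁴ m².
Initially C₁ = ε₀A/d = 8.85×10⁻¹² × 2.66×10⁻⁴ / 2.47×10⁻⁴ = 9.53×10⁻¹² F.
Q₁ = 2.81×10⁻⁸ C.
Battery connected ⇒ V is held fixed. C₂ = 0.234 C₁ and Q = CV, so Q₂/Q₁ = C₂/C₁ = 0.234.
Q₂ = 0.234 × 2.81×10⁻⁸ = 6.58×10⁻⁹ C.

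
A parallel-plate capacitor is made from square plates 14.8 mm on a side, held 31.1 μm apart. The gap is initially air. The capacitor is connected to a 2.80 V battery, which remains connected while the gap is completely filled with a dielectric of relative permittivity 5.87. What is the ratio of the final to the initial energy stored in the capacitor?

U₂/U₁ ≈ 5.87

Battery connected ⇒ V is held fixed.
C₂ = 5.87 C₁ and U = ½CV², so U₂/U₁ = C₂/C₁ = 5.87.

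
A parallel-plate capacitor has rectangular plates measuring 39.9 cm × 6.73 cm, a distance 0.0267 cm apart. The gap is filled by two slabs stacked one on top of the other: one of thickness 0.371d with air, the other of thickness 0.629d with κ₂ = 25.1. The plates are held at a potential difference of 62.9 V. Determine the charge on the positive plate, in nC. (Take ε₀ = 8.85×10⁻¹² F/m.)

A = 39.9 × 6.73 cm² = 2.69×10⁻² m².
Stacked slabs ⇒ two capacitors in series, each with the full plate area.
C₁ = κ₁ε₀A/d₁ = 1.00 × 8.85×10⁻¹² × 2.69×10⁻² / 9.91×10⁻⁵ = 2.40×10⁻⁹ F.
C₂ = κ₂ε₀A/d₂ = 25.1 × 8.85×10⁻¹² × 2.69×10⁻² / 1.68×10⁻⁴ = 3.55×10⁻⁸ F.
C = (1/C₁ + 1/C₂)⁻¹ = 2.25×10⁻⁹ F.
Q = CV = 2.25×10⁻⁹ × 62.9 = 1.41×10⁻⁷ C.

141 nC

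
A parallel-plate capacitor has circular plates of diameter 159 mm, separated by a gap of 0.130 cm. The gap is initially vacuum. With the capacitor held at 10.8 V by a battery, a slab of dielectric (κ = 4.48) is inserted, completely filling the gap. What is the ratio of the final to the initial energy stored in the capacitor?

4.48

Battery connected ⇒ V is held fixed.
C₂ = 4.48 C₁ and U = ½CV², so U₂/U₁ = C₂/C₁ = 4.48.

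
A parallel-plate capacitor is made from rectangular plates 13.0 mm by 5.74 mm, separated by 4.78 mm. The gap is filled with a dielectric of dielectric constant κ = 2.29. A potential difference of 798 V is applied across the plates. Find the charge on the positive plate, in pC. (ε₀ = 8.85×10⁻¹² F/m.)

A = 13.0 × 5.74 mm² = 7.46×10⁻⁵ m².
C = κε₀A/d = 2.29 × 8.85×10⁻¹² × 7.46×10⁻⁵ / 4.78×10⁻³ = 3.16×10⁻¹³ F.
Q = CV = 3.16×10⁻¹³ × 798 = 2.52×10⁻¹⁰ C.

Q ≈ 252 pC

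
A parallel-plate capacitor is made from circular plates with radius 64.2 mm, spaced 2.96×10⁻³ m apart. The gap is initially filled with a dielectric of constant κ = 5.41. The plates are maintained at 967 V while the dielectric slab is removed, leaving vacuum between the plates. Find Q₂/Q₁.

Q₂/Q₁ ≈ 0.185

Battery connected ⇒ V is held fixed.
C₂ = 0.185 C₁ and Q = CV, so Q₂/Q₁ = C₂/C₁ = 0.185.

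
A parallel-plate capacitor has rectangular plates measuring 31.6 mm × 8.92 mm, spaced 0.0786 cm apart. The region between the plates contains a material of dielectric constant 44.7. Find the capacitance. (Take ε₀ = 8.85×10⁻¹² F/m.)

142 pF

A = 31.6 × 8.92 mm² = 2.82×10⁻⁴ m².
C = κε₀A/d = 44.7 × 8.85×10⁻¹² × 2.82×10⁻⁴ / 7.86×10⁻⁴ = 1.42×10⁻¹⁰ F.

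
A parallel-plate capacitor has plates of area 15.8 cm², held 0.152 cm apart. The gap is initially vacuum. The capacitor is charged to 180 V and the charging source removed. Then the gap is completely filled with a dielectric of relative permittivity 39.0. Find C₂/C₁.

C₂/C₁ ≈ 39.0

C = κε₀A/d scales with κ, so C₂/C₁ = κ = 39.0.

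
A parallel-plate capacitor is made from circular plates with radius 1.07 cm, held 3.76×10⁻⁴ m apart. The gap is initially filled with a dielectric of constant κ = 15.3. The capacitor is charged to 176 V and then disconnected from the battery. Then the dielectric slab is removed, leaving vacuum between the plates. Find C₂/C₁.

0.0654

C = κε₀A/d scales with κ, so C₂/C₁ = 1/κ = 1/15.3 = 0.0654.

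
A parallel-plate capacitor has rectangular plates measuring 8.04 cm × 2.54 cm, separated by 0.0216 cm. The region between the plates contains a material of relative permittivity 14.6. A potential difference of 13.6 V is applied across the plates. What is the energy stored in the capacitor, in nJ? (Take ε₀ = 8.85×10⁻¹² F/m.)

A = 8.04 × 2.54 cm² = 2.04×10⁻³ m².
C = κε₀A/d = 14.6 × 8.85×10⁻¹² × 2.04×10⁻³ / 2.16×10⁻⁴ = 1.22×10⁻⁹ F.
U = ½CV² = ½ × 1.22×10⁻⁹ × (13.6)² = 1.13×10⁻⁷ J.

U ≈ 113 nJ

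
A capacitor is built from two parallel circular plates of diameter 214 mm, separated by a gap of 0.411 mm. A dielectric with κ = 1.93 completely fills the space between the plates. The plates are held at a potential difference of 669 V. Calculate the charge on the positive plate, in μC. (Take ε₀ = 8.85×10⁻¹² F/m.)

Q ≈ 1.00 μC

A = π(214/2 mm)² = 3.60×10⁻² m².
C = κε₀A/d = 1.93 × 8.85×10⁻¹² × 3.60×10⁻² / 4.11×10⁻⁴ = 1.49×10⁻⁹ F.
Q = CV = 1.49×10⁻⁹ × 669 = 1.00×10⁻⁶ C.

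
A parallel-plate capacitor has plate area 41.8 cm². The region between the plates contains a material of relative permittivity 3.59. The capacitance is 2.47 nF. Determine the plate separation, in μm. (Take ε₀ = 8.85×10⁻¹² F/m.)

d ≈ 53.8 μm

A = 41.8 cm² = 4.18×10⁻³ m².
d = κε₀A/C = 3.59 × 8.85×10⁻¹² × 4.18×10⁻³ / 2.47×10⁻⁹ = 5.38×10⁻⁵ m.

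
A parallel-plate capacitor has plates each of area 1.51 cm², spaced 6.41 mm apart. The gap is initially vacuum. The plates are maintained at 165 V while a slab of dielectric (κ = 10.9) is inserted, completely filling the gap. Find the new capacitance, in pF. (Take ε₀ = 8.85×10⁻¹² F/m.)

A = 1.51 cm² = 1.51×10⁻⁴ m².
Initially C₁ = ε₀A/d = 8.85×10⁻¹² × 1.51×10⁻⁴ / 6.41×10⁻³ = 2.08×10⁻¹³ F.
C = κε₀A/d scales with κ, so C₂/C₁ = κ = 10.9.
C₂ = 10.9 × 2.08×10⁻¹³ = 2.27×10⁻¹² F.

C ≈ 2.27 pF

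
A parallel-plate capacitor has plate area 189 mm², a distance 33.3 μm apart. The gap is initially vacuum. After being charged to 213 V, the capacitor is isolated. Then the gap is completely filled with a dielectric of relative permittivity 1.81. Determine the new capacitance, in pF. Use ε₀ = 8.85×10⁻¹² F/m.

A = 189 mm² = 1.89×10⁻⁴ m².
Initially C₁ = ε₀A/d = 8.85×10⁻¹² × 1.89×10⁻⁴ / 3.33×10⁻⁵ = 5.02×10⁻¹¹ F.
C = κε₀A/d scales with κ, so C₂/C₁ = κ = 1.81.
C₂ = 1.81 × 5.02×10⁻¹¹ = 9.09×10⁻¹¹ F.

90.9 pF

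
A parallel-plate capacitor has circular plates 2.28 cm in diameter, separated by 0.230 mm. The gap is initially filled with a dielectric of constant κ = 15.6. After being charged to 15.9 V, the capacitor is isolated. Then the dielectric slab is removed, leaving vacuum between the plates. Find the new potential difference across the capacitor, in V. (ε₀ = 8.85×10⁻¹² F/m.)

A = π(2.28/2 cm)² = 4.08×10⁻⁴ m².
Initially C₁ = κε₀A/d = 15.6 × 8.85×10⁻¹² × 4.08×10⁻⁴ / 2.30×10⁻⁴ = 2.45×10⁻¹⁰ F.
V₁ = 15.9 V.
Isolated ⇒ Q is held fixed. C₂ = 0.0641 C₁ and V = Q/C, so V₂/V₁ = C₁/C₂ = 15.6.
V₂ = 15.6 × 15.9 = 2.48×10² V.

V ≈ 248 V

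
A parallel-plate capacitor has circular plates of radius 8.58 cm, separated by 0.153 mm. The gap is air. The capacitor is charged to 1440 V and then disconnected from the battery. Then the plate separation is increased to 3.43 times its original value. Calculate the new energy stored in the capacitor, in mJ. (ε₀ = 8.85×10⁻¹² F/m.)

A = π(8.58 cm)² = 2.31×10⁻² m².
Initially C₁ = ε₀A/d = 8.85×10⁻¹² × 2.31×10⁻² / 1.53×10⁻⁴ = 1.34×10⁻⁹ F.
U₁ = 1.39×10⁻³ J.
Isolated ⇒ Q is held fixed. C₂ = 0.292 C₁ and U = Q²/(2C), so U₂/U₁ = C₁/C₂ = 3.43.
U₂ = 3.43 × 1.39×10⁻³ = 4.76×10⁻³ J.

4.76 mJ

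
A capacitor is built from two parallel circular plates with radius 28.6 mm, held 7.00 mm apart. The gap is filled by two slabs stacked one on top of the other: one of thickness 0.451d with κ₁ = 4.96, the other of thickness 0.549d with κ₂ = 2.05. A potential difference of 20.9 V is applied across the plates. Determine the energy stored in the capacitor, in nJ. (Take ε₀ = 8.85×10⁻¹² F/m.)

A = π(28.6 mm)² = 2.57×10⁻³ m².
Stacked slabs ⇒ two capacitors in series, each with the full plate area.
C₁ = κ₁ε₀A/d₁ = 4.96 × 8.85×10⁻¹² × 2.57×10⁻³ / 3.16×10⁻³ = 3.57×10⁻¹¹ F.
C₂ = κ₂ε₀A/d₂ = 2.05 × 8.85×10⁻¹² × 2.57×10⁻³ / 3.84×10⁻³ = 1.21×10⁻¹¹ F.
C = (1/C₁ + 1/C₂)⁻¹ = 9.06×10⁻¹² F.
U = ½CV² = ½ × 9.06×10⁻¹² × (20.9)² = 1.98×10⁻⁹ J.

U ≈ 1.98 nJ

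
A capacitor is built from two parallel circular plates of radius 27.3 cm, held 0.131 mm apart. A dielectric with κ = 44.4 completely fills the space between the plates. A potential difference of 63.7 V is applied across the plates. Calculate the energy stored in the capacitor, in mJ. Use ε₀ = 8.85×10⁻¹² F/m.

A = π(27.3 cm)² = 0.234 m².
C = κε₀A/d = 44.4 × 8.85×10⁻¹² × 0.234 / 1.31×10⁻⁴ = 7.02×10⁻⁷ F.
U = ½CV² = ½ × 7.02×10⁻⁷ × (63.7)² = 1.42×10⁻³ J.

U ≈ 1.42 mJ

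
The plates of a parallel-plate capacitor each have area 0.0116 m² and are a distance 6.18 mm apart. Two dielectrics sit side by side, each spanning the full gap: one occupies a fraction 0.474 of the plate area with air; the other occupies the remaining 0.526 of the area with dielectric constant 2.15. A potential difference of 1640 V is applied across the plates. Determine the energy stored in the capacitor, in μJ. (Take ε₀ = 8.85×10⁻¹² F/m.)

Side-by-side slabs ⇒ two capacitors in parallel, each spanning the full gap.
C₁ = κ₁ε₀A₁/d = 1.00 × 8.85×10⁻¹² × 5.50×10⁻³ / 6.18×10⁻³ = 7.87×10⁻¹² F.
C₂ = κ₂ε₀A₂/d = 2.15 × 8.85×10⁻¹² × 6.10×10⁻³ / 6.18×10⁻³ = 1.88×10⁻¹¹ F.
C = C₁ + C₂ = 2.67×10⁻¹¹ F.
U = ½CV² = ½ × 2.67×10⁻¹¹ × (1640)² = 3.59×10⁻⁵ J.

35.9 μJ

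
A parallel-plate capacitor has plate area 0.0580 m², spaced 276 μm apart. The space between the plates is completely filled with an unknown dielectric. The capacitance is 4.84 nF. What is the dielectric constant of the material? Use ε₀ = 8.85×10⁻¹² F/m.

κ ≈ 2.60

κ = Cd/(ε₀A) = 4.84×10⁻⁹ × 2.76×10⁻⁴ / (8.85×10⁻¹² × 5.80×10⁻²) = 2.60.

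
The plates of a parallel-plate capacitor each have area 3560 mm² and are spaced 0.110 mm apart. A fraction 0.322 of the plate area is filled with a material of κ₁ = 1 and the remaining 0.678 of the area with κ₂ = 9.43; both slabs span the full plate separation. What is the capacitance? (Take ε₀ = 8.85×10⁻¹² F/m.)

1.92 nF

A = 3560 mm² = 3.56×10⁻³ m².
Side-by-side slabs ⇒ two capacitors in parallel, each spanning the full gap.
C₁ = κ₁ε₀A₁/d = 1.00 × 8.85×10⁻¹² × 1.15×10⁻³ / 1.10×10⁻⁴ = 9.22×10⁻¹¹ F.
C₂ = κ₂ε₀A₂/d = 9.43 × 8.85×10⁻¹² × 2.41×10⁻³ / 1.10×10⁻⁴ = 1.83×10⁻⁹ F.
C = C₁ + C₂ = 1.92×10⁻⁹ F.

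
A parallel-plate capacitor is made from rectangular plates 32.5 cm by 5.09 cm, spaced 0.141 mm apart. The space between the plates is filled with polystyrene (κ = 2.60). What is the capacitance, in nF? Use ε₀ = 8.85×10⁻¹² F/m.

A = 32.5 × 5.09 cm² = 1.65×10⁻² m².
C = κε₀A/d = 2.60 × 8.85×10⁻¹² × 1.65×10⁻² / 1.41×10⁻⁴ = 2.70×10⁻⁹ F.

C ≈ 2.70 nF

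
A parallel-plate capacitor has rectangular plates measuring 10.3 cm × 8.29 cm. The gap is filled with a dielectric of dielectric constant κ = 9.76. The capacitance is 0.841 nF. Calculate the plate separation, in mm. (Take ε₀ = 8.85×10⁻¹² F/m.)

0.877 mm

A = 10.3 × 8.29 cm² = 8.54×10⁻³ m².
d = κε₀A/C = 9.76 × 8.85×10⁻¹² × 8.54×10⁻³ / 8.41×10⁻¹⁰ = 8.77×10⁻⁴ m.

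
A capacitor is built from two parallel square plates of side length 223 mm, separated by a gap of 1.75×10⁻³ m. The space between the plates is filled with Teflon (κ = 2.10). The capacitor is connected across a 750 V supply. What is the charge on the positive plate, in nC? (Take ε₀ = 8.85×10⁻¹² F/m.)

Q ≈ 396 nC

A = (223 mm)² = 4.97×10⁻² m².
C = κε₀A/d = 2.10 × 8.85×10⁻¹² × 4.97×10⁻² / 1.75×10⁻³ = 5.28×10⁻¹⁰ F.
Q = CV = 5.28×10⁻¹⁰ × 750 = 3.96×10⁻⁷ C.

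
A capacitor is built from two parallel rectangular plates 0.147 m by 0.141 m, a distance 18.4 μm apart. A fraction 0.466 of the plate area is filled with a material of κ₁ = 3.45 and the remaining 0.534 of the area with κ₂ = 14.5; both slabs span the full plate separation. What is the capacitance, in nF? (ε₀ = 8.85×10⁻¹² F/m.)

C ≈ 93.2 nF

A = 0.147 × 0.141 m² = 2.07×10⁻² m².
Side-by-side slabs ⇒ two capacitors in parallel, each spanning the full gap.
C₁ = κ₁ε₀A₁/d = 3.45 × 8.85×10⁻¹² × 9.66×10⁻³ / 1.84×10⁻⁵ = 1.60×10⁻⁸ F.
C₂ = κ₂ε₀A₂/d = 14.5 × 8.85×10⁻¹² × 1.11×10⁻² / 1.84×10⁻⁵ = 7.72×10⁻⁸ F.
C = C₁ + C₂ = 9.32×10⁻⁸ F.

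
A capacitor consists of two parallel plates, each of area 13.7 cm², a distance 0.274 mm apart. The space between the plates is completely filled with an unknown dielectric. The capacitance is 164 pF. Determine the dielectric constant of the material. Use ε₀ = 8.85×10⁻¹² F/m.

κ ≈ 3.71

A = 13.7 cm² = 1.37×10⁻³ m².
κ = Cd/(ε₀A) = 1.64×10⁻¹⁰ × 2.74×10⁻⁴ / (8.85×10⁻¹² × 1.37×10⁻³) = 3.71.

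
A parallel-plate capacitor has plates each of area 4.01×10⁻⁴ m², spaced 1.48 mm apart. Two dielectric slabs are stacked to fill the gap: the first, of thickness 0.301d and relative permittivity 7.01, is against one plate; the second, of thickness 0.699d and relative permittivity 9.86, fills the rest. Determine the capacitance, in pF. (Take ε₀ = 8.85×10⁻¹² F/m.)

Stacked slabs ⇒ two capacitors in series, each with the full plate area.
C₁ = κ₁ε₀A/d₁ = 7.01 × 8.85×10⁻¹² × 4.01×10⁻⁴ / 4.45×10⁻⁴ = 5.58×10⁻¹¹ F.
C₂ = κ₂ε₀A/d₂ = 9.86 × 8.85×10⁻¹² × 4.01×10⁻⁴ / 1.03×10⁻³ = 3.38×10⁻¹¹ F.
C = (1/C₁ + 1/C₂)⁻¹ = 2.11×10⁻¹¹ F.

C ≈ 21.1 pF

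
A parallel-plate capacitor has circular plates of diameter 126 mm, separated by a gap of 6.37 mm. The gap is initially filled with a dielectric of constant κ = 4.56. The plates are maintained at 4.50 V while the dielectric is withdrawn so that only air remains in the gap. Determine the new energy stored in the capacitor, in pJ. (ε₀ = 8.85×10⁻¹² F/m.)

A = π(126/2 mm)² = 1.25×10⁻² m².
Initially C₁ = κε₀A/d = 4.56 × 8.85×10⁻¹² × 1.25×10⁻² / 6.37×10⁻³ = 7.90×10⁻¹¹ F.
U₁ = 8.00×10⁻¹⁰ J.
Battery connected ⇒ V is held fixed. C₂ = 0.219 C₁ and U = ½CV², so U₂/U₁ = C₂/C₁ = 0.219.
U₂ = 0.219 × 8.00×10⁻¹⁰ = 1.75×10⁻¹⁰ J.

U ≈ 175 pJ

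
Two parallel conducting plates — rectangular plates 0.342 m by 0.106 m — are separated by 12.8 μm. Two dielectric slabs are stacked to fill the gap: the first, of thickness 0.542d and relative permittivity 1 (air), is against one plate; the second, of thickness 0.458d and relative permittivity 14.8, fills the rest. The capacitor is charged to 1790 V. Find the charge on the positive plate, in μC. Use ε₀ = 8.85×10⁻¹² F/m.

A = 0.342 × 0.106 m² = 3.63×10⁻² m².
Stacked slabs ⇒ two capacitors in series, each with the full plate area.
C₁ = κ₁ε₀A/d₁ = 1.00 × 8.85×10⁻¹² × 3.63×10⁻² / 6.94×10⁻⁶ = 4.62×10⁻⁸ F.
C₂ = κ₂ε₀A/d₂ = 14.8 × 8.85×10⁻¹² × 3.63×10⁻² / 5.86×10⁻⁶ = 8.10×10⁻⁷ F.
C = (1/C₁ + 1/C₂)⁻¹ = 4.37×10⁻⁸ F.
Q = CV = 4.37×10⁻⁸ × 1790 = 7.83×10⁻⁵ C.

78.3 μC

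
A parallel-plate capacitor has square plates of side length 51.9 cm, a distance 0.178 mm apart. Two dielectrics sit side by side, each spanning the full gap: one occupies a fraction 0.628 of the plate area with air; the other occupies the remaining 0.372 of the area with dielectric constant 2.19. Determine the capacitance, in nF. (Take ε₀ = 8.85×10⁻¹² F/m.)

C ≈ 19.3 nF

A = (51.9 cm)² = 0.269 m².
Side-by-side slabs ⇒ two capacitors in parallel, each spanning the full gap.
C₁ = κ₁ε₀A₁/d = 1.00 × 8.85×10⁻¹² × 0.169 / 1.78×10⁻⁴ = 8.41×10⁻⁹ F.
C₂ = κ₂ε₀A₂/d = 2.19 × 8.85×10⁻¹² × 0.100 / 1.78×10⁻⁴ = 1.09×10⁻⁸ F.
C = C₁ + C₂ = 1.93×10⁻⁸ F.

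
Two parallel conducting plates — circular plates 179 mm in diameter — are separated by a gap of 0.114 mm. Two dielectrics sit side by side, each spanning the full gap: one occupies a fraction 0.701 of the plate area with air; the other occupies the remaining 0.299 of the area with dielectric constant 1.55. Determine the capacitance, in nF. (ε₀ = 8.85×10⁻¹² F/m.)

C ≈ 2.27 nF

A = π(179/2 mm)² = 2.52×10⁻² m².
Side-by-side slabs ⇒ two capacitors in parallel, each spanning the full gap.
C₁ = κ₁ε₀A₁/d = 1.00 × 8.85×10⁻¹² × 1.76×10⁻² / 1.14×10⁻⁴ = 1.37×10⁻⁹ F.
C₂ = κ₂ε₀A₂/d = 1.55 × 8.85×10⁻¹² × 7.52×10⁻³ / 1.14×10⁻⁴ = 9.05×10⁻¹⁰ F.
C = C₁ + C₂ = 2.27×10⁻⁹ F.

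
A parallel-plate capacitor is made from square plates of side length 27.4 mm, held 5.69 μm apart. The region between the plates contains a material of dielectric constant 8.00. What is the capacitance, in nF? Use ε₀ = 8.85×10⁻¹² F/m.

C ≈ 9.34 nF

A = (27.4 mm)² = 7.51×10⁻⁴ m².
C = κε₀A/d = 8.00 × 8.85×10⁻¹² × 7.51×10⁻⁴ / 5.69×10⁻⁶ = 9.34×10⁻⁹ F.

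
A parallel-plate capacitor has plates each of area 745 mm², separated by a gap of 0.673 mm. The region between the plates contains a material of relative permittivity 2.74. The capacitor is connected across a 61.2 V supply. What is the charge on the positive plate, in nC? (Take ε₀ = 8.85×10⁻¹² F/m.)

A = 745 mm² = 7.45×10⁻⁴ m².
C = κε₀A/d = 2.74 × 8.85×10⁻¹² × 7.45×10⁻⁴ / 6.73×10⁻⁴ = 2.68×10⁻¹¹ F.
Q = CV = 2.68×10⁻¹¹ × 61.2 = 1.64×10⁻⁹ C.

1.64 nC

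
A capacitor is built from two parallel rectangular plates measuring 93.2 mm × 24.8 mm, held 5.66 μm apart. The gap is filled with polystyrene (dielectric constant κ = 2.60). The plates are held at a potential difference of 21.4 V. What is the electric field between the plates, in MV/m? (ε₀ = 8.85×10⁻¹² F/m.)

E = V/d = 21.4 / 5.66×10⁻⁶ = 3.78×10⁶ V/m.

E ≈ 3.78 MV/m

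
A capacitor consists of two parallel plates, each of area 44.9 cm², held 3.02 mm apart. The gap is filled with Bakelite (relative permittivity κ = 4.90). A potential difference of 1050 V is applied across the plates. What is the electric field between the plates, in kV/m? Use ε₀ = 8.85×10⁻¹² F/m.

E = V/d = 1050 / 3.02×10⁻³ = 3.48×10⁵ V/m.

E ≈ 348 kV/m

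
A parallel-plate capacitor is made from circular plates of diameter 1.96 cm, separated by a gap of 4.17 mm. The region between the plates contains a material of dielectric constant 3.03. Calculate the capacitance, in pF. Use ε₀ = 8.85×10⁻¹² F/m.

A = π(1.96/2 cm)² = 3.02×10⁻⁴ m².
C = κε₀A/d = 3.03 × 8.85×10⁻¹² × 3.02×10⁻⁴ / 4.17×10⁻³ = 1.94×10⁻¹² F.

C ≈ 1.94 pF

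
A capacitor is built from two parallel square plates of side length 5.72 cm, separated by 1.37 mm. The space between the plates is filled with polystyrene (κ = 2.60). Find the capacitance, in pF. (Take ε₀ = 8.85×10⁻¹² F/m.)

A = (5.72 cm)² = 3.27×10⁻³ m².
C = κε₀A/d = 2.60 × 8.85×10⁻¹² × 3.27×10⁻³ / 1.37×10⁻³ = 5.50×10⁻¹¹ F.

C ≈ 55.0 pF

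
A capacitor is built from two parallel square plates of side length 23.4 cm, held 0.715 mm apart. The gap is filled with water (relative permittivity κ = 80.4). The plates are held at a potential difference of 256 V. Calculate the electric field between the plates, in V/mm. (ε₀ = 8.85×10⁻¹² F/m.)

E = V/d = 256 / 7.15×10⁻⁴ = 3.58×10⁵ V/m.

E ≈ 358 V/mm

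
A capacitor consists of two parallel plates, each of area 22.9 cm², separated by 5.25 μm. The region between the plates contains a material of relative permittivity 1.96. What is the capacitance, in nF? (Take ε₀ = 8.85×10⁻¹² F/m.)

A = 22.9 cm² = 2.29×10⁻³ m².
C = κε₀A/d = 1.96 × 8.85×10⁻¹² × 2.29×10⁻³ / 5.25×10⁻⁶ = 7.57×10⁻⁹ F.

7.57 nF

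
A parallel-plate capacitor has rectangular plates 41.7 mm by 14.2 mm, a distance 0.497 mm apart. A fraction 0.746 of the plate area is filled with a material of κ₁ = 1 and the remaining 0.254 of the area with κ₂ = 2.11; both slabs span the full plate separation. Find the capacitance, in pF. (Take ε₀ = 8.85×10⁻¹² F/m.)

A = 41.7 × 14.2 mm² = 5.92×10⁻⁴ m².
Side-by-side slabs ⇒ two capacitors in parallel, each spanning the full gap.
C₁ = κ₁ε₀A₁/d = 1.00 × 8.85×10⁻¹² × 4.42×10⁻⁴ / 4.97×10⁻⁴ = 7.87×10⁻¹² F.
C₂ = κ₂ε₀A₂/d = 2.11 × 8.85×10⁻¹² × 1.50×10⁻⁴ / 4.97×10⁻⁴ = 5.65×10⁻¹² F.
C = C₁ + C₂ = 1.35×10⁻¹¹ F.

13.5 pF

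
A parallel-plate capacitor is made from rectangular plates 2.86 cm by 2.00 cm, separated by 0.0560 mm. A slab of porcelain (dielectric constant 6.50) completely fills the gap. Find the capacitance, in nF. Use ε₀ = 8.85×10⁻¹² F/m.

A = 2.86 × 2.00 cm² = 5.72×10⁻⁴ m².
C = κε₀A/d = 6.50 × 8.85×10⁻¹² × 5.72×10⁻⁴ / 5.60×10⁻⁵ = 5.88×10⁻¹⁰ F.

C ≈ 0.588 nF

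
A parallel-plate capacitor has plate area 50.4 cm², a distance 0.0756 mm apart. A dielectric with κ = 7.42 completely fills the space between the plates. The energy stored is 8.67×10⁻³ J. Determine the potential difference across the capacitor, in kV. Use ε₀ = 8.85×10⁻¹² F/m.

V ≈ 1.99 kV

A = 50.4 cm² = 5.04×10⁻³ m².
C = κε₀A/d = 7.42 × 8.85×10⁻¹² × 5.04×10⁻³ / 7.56×10⁻⁵ = 4.38×10⁻⁹ F.
V = √(2U/C) = √(2 × 8.67×10⁻³ / 4.38×10⁻⁹) = 1.99×10³ V.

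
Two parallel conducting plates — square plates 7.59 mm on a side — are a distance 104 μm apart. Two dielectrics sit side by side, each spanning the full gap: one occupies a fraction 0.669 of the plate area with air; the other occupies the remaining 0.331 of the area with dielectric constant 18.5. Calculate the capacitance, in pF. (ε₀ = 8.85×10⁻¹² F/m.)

33.3 pF

A = (7.59 mm)² = 5.76×10⁻⁵ m².
Side-by-side slabs ⇒ two capacitors in parallel, each spanning the full gap.
C₁ = κ₁ε₀A₁/d = 1.00 × 8.85×10⁻¹² × 3.85×10⁻⁵ / 1.04×10⁻⁴ = 3.28×10⁻¹² F.
C₂ = κ₂ε₀A₂/d = 18.5 × 8.85×10⁻¹² × 1.91×10⁻⁵ / 1.04×10⁻⁴ = 3.00×10⁻¹¹ F.
C = C₁ + C₂ = 3.33×10⁻¹¹ F.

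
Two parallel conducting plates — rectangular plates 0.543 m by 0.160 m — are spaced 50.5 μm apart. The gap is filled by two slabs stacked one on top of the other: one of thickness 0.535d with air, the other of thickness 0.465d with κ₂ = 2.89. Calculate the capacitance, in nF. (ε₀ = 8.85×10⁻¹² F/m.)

21.9 nF

A = 0.543 × 0.160 m² = 8.69×10⁻² m².
Stacked slabs ⇒ two capacitors in series, each with the full plate area.
C₁ = κ₁ε₀A/d₁ = 1.00 × 8.85×10⁻¹² × 8.69×10⁻² / 2.70×10⁻⁵ = 2.85×10⁻⁸ F.
C₂ = κ₂ε₀A/d₂ = 2.89 × 8.85×10⁻¹² × 8.69×10⁻² / 2.35×10⁻⁵ = 9.46×10⁻⁸ F.
C = (1/C₁ + 1/C₂)⁻¹ = 2.19×10⁻⁸ F.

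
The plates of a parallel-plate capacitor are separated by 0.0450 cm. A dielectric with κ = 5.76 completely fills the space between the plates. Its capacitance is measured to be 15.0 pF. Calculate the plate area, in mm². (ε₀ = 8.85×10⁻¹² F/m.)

A = Cd/(κε₀) = 1.50×10⁻¹¹ × 4.50×10⁻⁴ / (5.76 × 8.85×10⁻¹²) = 1.32×10⁻⁴ m².

132 mm²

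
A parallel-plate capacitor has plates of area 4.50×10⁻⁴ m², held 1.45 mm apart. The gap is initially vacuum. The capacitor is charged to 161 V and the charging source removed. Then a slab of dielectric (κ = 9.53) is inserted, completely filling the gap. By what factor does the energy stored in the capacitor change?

Isolated ⇒ Q is held fixed.
C₂ = 9.53 C₁ and U = Q²/(2C), so U₂/U₁ = C₁/C₂ = 0.105.

U₂/U₁ ≈ 0.105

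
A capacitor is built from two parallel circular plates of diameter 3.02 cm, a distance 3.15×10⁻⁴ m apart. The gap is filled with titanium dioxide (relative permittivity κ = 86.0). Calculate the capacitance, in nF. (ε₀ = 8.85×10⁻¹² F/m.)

1.73 nF

A = π(3.02/2 cm)² = 7.16×10⁻⁴ m².
C = κε₀A/d = 86.0 × 8.85×10⁻¹² × 7.16×10⁻⁴ / 3.15×10⁻⁴ = 1.73×10⁻⁹ F.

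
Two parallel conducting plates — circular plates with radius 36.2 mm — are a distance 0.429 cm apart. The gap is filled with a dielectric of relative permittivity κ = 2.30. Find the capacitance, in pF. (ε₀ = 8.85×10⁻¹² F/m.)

C ≈ 19.5 pF

A = π(36.2 mm)² = 4.12×10⁻³ m².
C = κε₀A/d = 2.30 × 8.85×10⁻¹² × 4.12×10⁻³ / 4.29×10⁻³ = 1.95×10⁻¹¹ F.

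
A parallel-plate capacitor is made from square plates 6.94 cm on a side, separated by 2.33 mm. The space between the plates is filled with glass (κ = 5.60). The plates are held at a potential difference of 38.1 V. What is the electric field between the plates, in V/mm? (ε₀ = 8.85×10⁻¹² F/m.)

E ≈ 16.4 V/mm

E = V/d = 38.1 / 2.33×10⁻³ = 1.64×10⁴ V/m.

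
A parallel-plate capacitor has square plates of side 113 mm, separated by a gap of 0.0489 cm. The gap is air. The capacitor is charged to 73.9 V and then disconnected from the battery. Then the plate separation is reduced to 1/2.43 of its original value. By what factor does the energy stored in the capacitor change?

U₂/U₁ ≈ 0.412

Isolated ⇒ Q is held fixed.
C₂ = 2.43 C₁ and U = Q²/(2C), so U₂/U₁ = C₁/C₂ = 0.412.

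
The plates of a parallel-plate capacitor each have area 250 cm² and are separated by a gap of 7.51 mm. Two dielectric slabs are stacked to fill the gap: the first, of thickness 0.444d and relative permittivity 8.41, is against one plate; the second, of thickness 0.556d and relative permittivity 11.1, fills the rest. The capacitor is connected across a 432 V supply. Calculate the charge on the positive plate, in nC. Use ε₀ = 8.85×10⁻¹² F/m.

124 nC

A = 250 cm² = 2.50×10⁻² m².
Stacked slabs ⇒ two capacitors in series, each with the full plate area.
C₁ = κ₁ε₀A/d₁ = 8.41 × 8.85×10⁻¹² × 2.50×10⁻² / 3.33×10⁻³ = 5.58×10⁻¹⁰ F.
C₂ = κ₂ε₀A/d₂ = 11.1 × 8.85×10⁻¹² × 2.50×10⁻² / 4.18×10⁻³ = 5.88×10⁻¹⁰ F.
C = (1/C₁ + 1/C₂)⁻¹ = 2.86×10⁻¹⁰ F.
Q = CV = 2.86×10⁻¹⁰ × 432 = 1.24×10⁻⁷ C.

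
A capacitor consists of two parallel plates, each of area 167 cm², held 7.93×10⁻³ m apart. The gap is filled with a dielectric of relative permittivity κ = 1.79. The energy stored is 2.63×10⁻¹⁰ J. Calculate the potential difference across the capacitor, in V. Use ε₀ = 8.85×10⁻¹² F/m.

A = 167 cm² = 1.67×10⁻² m².
C = κε₀A/d = 1.79 × 8.85×10⁻¹² × 1.67×10⁻² / 7.93×10⁻³ = 3.34×10⁻¹¹ F.
V = √(2U/C) = √(2 × 2.63×10⁻¹⁰ / 3.34×10⁻¹¹) = 3.97 V.

3.97 V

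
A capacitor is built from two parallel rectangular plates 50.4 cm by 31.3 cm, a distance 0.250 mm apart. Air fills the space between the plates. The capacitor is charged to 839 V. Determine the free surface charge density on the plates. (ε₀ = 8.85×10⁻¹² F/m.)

2.97 nC/cm²

A = 50.4 × 31.3 cm² = 0.158 m².
C = ε₀A/d = 8.85×10⁻¹² × 0.158 / 2.50×10⁻⁴ = 5.58×10⁻⁹ F.
σ = Q/A = CV/A = 5.58×10⁻⁹ × 839 / 0.158 = 2.97×10⁻⁵ C/m².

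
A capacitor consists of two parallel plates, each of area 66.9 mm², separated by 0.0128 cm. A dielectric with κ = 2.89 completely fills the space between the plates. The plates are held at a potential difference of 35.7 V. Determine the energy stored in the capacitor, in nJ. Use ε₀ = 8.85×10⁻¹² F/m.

U ≈ 8.52 nJ

A = 66.9 mm² = 6.69×10⁻⁵ m².
C = κε₀A/d = 2.89 × 8.85×10⁻¹² × 6.69×10⁻⁵ / 1.28×10⁻⁴ = 1.34×10⁻¹¹ F.
U = ½CV² = ½ × 1.34×10⁻¹¹ × (35.7)² = 8.52×10⁻⁹ J.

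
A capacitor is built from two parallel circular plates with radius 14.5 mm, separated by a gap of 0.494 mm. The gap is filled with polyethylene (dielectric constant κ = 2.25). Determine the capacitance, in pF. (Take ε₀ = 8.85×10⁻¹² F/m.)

26.6 pF

A = π(14.5 mm)² = 6.61×10⁻⁴ m².
C = κε₀A/d = 2.25 × 8.85×10⁻¹² × 6.61×10⁻⁴ / 4.94×10⁻⁴ = 2.66×10⁻¹¹ F.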